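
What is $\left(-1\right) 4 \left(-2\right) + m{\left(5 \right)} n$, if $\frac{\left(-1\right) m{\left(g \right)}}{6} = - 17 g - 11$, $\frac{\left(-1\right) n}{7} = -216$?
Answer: $870920$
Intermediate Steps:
$n = 1512$ ($n = \left(-7\right) \left(-216\right) = 1512$)
$m{\left(g \right)} = 66 + 102 g$ ($m{\left(g \right)} = - 6 \left(- 17 g - 11\right) = - 6 \left(-11 - 17 g\right) = 66 + 102 g$)
$\left(-1\right) 4 \left(-2\right) + m{\left(5 \right)} n = \left(-1\right) 4 \left(-2\right) + \left(66 + 102 \cdot 5\right) 1512 = \left(-4\right) \left(-2\right) + \left(66 + 510\right) 1512 = 8 + 576 \cdot 1512 = 8 + 870912 = 870920$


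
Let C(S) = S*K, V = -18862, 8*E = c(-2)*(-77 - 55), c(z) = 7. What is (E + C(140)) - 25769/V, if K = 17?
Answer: 21369384/9431 ≈ 2265.9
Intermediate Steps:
E = -231/2 (E = (7*(-77 - 55))/8 = (7*(-132))/8 = (⅛)*(-924) = -231/2 ≈ -115.50)
C(S) = 17*S (C(S) = S*17 = 17*S)
(E + C(140)) - 25769/V = (-231/2 + 17*140) - 25769/(-18862) = (-231/2 + 2380) - 25769*(-1/18862) = 4529/2 + 25769/18862 = 21369384/9431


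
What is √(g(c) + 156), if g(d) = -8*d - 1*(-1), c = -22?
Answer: 3*√37 ≈ 18.248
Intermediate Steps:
g(d) = 1 - 8*d (g(d) = -8*d + 1 = 1 - 8*d)
√(g(c) + 156) = √((1 - 8*(-22)) + 156) = √((1 + 176) + 156) = √(177 + 156) = √333 = 3*√37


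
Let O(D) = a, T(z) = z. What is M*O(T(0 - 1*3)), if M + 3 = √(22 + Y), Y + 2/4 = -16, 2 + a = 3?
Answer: -3 + √22/2 ≈ -0.65479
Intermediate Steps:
a = 1 (a = -2 + 3 = 1)
O(D) = 1
Y = -33/2 (Y = -½ - 16 = -33/2 ≈ -16.500)
M = -3 + √22/2 (M = -3 + √(22 - 33/2) = -3 + √(11/2) = -3 + √22/2 ≈ -0.65479)
M*O(T(0 - 1*3)) = (-3 + √22/2)*1 = -3 + √22/2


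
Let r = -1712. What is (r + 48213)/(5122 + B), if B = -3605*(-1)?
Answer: 46501/8727 ≈ 5.3284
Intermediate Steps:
B = 3605
(r + 48213)/(5122 + B) = (-1712 + 48213)/(5122 + 3605) = 46501/8727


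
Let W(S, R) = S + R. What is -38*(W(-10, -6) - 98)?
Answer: 4332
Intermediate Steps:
W(S, R) = R + S
-38*(W(-10, -6) - 98) = -38*((-6 - 10) - 98) = -38*(-16 - 98) = -38*(-114) = 4332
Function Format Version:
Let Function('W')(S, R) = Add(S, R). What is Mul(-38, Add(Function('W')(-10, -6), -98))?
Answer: 4332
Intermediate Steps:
Function('W')(S, R) = Add(R, S)
Mul(-38, Add(Function('W')(-10, -6), -98)) = Mul(-38, Add(Add(-6, -10), -98)) = Mul(-38, Add(-16, -98)) = Mul(-38, -114) = 4332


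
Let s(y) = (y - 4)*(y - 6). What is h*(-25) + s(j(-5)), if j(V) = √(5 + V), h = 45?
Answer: -1101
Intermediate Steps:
s(y) = (-6 + y)*(-4 + y) (s(y) = (-4 + y)*(-6 + y) = (-6 + y)*(-4 + y))
h*(-25) + s(j(-5)) = 45*(-25) + (24 + (√(5 - 5))² - 10*√(5 - 5)) = -1125 + (24 + (√0)² - 10*√0) = -1125 + (24 + 0² - 10*0) = -1125 + (24 + 0 + 0) = -1125 + 24 = -1101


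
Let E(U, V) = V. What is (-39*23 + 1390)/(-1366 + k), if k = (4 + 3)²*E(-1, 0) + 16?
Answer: -493/1350 ≈ -0.36519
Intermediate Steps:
k = 16 (k = (4 + 3)²*0 + 16 = 7²*0 + 16 = 49*0 + 16 = 0 + 16 = 16)
(-39*23 + 1390)/(-1366 + k) = (-39*23 + 1390)/(-1366 + 16) = (-897 + 1390)/(-1350) = 493*(-1/1350) = -493/1350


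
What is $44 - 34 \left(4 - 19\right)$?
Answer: $554$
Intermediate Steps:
$44 - 34 \left(4 - 19\right) = 44 - -510 = 44 + 510 = 554$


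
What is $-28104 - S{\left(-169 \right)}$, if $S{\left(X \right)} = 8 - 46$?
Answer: $-28066$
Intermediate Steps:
$S{\left(X \right)} = -38$
$-28104 - S{\left(-169 \right)} = -28104 - -38 = -28104 + 38 = -28066$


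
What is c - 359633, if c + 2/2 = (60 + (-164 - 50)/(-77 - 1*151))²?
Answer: -4625542655/12996 ≈ -3.5592e+5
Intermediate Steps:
c = 48247813/12996 (c = -1 + (60 + (-164 - 50)/(-77 - 1*151))² = -1 + (60 - 214/(-77 - 151))² = -1 + (60 - 214/(-228))² = -1 + (60 - 214*(-1/228))² = -1 + (60 + 107/114)² = -1 + (6947/114)² = -1 + 48260809/12996 = 48247813/12996 ≈ 3712.5)
c - 359633 = 48247813/12996 - 359633 = -4625542655/12996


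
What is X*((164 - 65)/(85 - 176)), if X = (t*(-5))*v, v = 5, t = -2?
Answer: -4950/91 ≈ -54.396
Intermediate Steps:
X = 50 (X = -2*(-5)*5 = 10*5 = 50)
X*((164 - 65)/(85 - 176)) = 50*((164 - 65)/(85 - 176)) = 50*(99/(-91)) = 50*(99*(-1/91)) = 50*(-99/91) = -4950/91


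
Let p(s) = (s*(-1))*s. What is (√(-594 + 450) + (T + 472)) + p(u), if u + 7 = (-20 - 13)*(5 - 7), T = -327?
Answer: -3336 + 12*I ≈ -3336.0 + 12.0*I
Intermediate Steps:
u = 59 (u = -7 + (-20 - 13)*(5 - 7) = -7 - 33*(-2) = -7 + 66 = 59)
p(s) = -s² (p(s) = (-s)*s = -s²)
(√(-594 + 450) + (T + 472)) + p(u) = (√(-594 + 450) + (-327 + 472)) - 1*59² = (√(-144) + 145) - 1*3481 = (12*I + 145) - 3481 = (145 + 12*I) - 3481 = -3336 + 12*I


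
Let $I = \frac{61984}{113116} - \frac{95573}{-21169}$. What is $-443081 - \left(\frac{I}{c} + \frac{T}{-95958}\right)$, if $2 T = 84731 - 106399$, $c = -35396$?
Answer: $- \frac{450456654405896611339447}{1016646030338359284} \approx -4.4308 \cdot 10^{5}$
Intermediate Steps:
$I = \frac{3030743691}{598638151}$ ($I = 61984 \cdot \frac{1}{113116} - - \frac{95573}{21169} = \frac{15496}{28279} + \frac{95573}{21169} = \frac{3030743691}{598638151} \approx 5.0627$)
$T = -10834$ ($T = \frac{84731 - 106399}{2} = \frac{1}{2} \left(-21668\right) = -10834$)
$-443081 - \left(\frac{I}{c} + \frac{T}{-95958}\right) = -443081 - \left(\frac{3030743691}{598638151 \left(-35396\right)} - \frac{10834}{-95958}\right) = -443081 - \left(\frac{3030743691}{598638151} \left(- \frac{1}{35396}\right) - - \frac{5417}{47979}\right) = -443081 - \left(- \frac{3030743691}{21189395992796} + \frac{5417}{47979}\right) = -443081 - \frac{114637546041425443}{1016646030338359284} = - \frac{450456654405896611339447}{1016646030338359284}$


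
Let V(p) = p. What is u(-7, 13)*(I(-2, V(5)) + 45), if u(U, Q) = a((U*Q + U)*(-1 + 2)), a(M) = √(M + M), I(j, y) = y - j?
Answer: 728*I ≈ 728.0*I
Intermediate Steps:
a(M) = √2*√M (a(M) = √(2*M) = √2*√M)
u(U, Q) = √2*√(U + Q*U) (u(U, Q) = √2*√((U*Q + U)*(-1 + 2)) = √2*√((Q*U + U)*1) = √2*√((U + Q*U)*1) = √2*√(U + Q*U))
u(-7, 13)*(I(-2, V(5)) + 45) = (√2*√(-7*(1 + 13)))*((5 - 1*(-2)) + 45) = (√2*√(-7*14))*((5 + 2) + 45) = (√2*√(-98))*(7 + 45) = (√2*(7*I*√2))*52 = (14*I)*52 = 728*I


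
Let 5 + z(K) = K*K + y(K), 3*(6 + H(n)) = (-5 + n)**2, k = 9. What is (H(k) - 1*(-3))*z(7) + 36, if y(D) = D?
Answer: 155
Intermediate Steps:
H(n) = -6 + (-5 + n)**2/3
z(K) = -5 + K + K**2 (z(K) = -5 + (K*K + K) = -5 + (K**2 + K) = -5 + (K + K**2) = -5 + K + K**2)
(H(k) - 1*(-3))*z(7) + 36 = ((-6 + (-5 + 9)**2/3) - 1*(-3))*(-5 + 7 + 7**2) + 36 = ((-6 + (1/3)*4**2) + 3)*(-5 + 7 + 49) + 36 = ((-6 + (1/3)*16) + 3)*51 + 36 = ((-6 + 16/3) + 3)*51 + 36 = (-2/3 + 3)*51 + 36 = (7/3)*51 + 36 = 119 + 36 = 155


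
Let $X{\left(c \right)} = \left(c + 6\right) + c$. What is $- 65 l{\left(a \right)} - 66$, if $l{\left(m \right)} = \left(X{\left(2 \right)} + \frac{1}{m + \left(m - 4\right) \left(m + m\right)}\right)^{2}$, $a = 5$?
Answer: $- \frac{299383}{45} \approx -6653.0$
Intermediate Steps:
$X{\left(c \right)} = 6 + 2 c$ ($X{\left(c \right)} = \left(6 + c\right) + c = 6 + 2 c$)
$l{\left(m \right)} = \left(10 + \frac{1}{m + 2 m \left(-4 + m\right)}\right)^{2}$ ($l{\left(m \right)} = \left(\left(6 + 2 \cdot 2\right) + \frac{1}{m + \left(m - 4\right) \left(m + m\right)}\right)^{2} = \left(\left(6 + 4\right) + \frac{1}{m + \left(-4 + m\right) 2 m}\right)^{2} = \left(10 + \frac{1}{m + 2 m \left(-4 + m\right)}\right)^{2}$)
$- 65 l{\left(a \right)} - 66 = - 65 \frac{\left(1 - 350 + 20 \cdot 5^{2}\right)^{2}}{25 \left(-7 + 2 \cdot 5\right)^{2}} - 66 = - 65 \frac{\left(1 - 350 + 20 \cdot 25\right)^{2}}{25 \left(-7 + 10\right)^{2}} - 66 = - 65 \frac{\left(1 - 350 + 500\right)^{2}}{25 \cdot 9} - 66 = - 65 \cdot \frac{1}{25} \cdot \frac{1}{9} \cdot 151^{2} - 66 = - 65 \cdot \frac{1}{25} \cdot \frac{1}{9} \cdot 22801 - 66 = \left(-65\right) \frac{22801}{225} - 66 = - \frac{296413}{45} - 66 = - \frac{299383}{45}$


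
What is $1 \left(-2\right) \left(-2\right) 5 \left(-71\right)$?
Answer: $-1420$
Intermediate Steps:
$1 \left(-2\right) \left(-2\right) 5 \left(-71\right) = \left(-2\right) \left(-2\right) 5 \left(-71\right) = 4 \cdot 5 \left(-71\right) = 20 \left(-71\right) = -1420$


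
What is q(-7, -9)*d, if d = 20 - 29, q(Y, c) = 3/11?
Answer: -27/11 ≈ -2.4545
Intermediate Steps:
q(Y, c) = 3/11 (q(Y, c) = 3*(1/11) = 3/11)
d = -9
q(-7, -9)*d = (3/11)*(-9) = -27/11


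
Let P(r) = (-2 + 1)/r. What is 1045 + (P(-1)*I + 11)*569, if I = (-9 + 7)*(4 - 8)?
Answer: 11856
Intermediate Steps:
I = 8 (I = -2*(-4) = 8)
P(r) = -1/r
1045 + (P(-1)*I + 11)*569 = 1045 + (-1/(-1)*8 + 11)*569 = 1045 + (-1*(-1)*8 + 11)*569 = 1045 + (1*8 + 11)*569 = 1045 + (8 + 11)*569 = 1045 + 19*569 = 1045 + 10811 = 11856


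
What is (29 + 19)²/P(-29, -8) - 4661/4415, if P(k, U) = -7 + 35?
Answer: 2510413/30905 ≈ 81.230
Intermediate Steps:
P(k, U) = 28
(29 + 19)²/P(-29, -8) - 4661/4415 = (29 + 19)²/28 - 4661/4415 = 48²*(1/28) - 4661*1/4415 = 2304*(1/28) - 4661/4415 = 576/7 - 4661/4415 = 2510413/30905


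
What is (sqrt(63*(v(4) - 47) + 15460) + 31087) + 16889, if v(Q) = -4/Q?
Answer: 47976 + 2*sqrt(3109) ≈ 48088.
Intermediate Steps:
(sqrt(63*(v(4) - 47) + 15460) + 31087) + 16889 = (sqrt(63*(-4/4 - 47) + 15460) + 31087) + 16889 = (sqrt(63*(-4*1/4 - 47) + 15460) + 31087) + 16889 = (sqrt(63*(-1 - 47) + 15460) + 31087) + 16889 = (sqrt(63*(-48) + 15460) + 31087) + 16889 = (sqrt(-3024 + 15460) + 31087) + 16889 = (sqrt(12436) + 31087) + 16889 = (2*sqrt(3109) + 31087) + 16889 = (31087 + 2*sqrt(3109)) + 16889 = 47976 + 2*sqrt(3109)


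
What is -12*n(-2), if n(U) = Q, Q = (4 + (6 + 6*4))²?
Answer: -13872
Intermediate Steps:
Q = 1156 (Q = (4 + (6 + 24))² = (4 + 30)² = 34² = 1156)
n(U) = 1156
-12*n(-2) = -12*1156 = -13872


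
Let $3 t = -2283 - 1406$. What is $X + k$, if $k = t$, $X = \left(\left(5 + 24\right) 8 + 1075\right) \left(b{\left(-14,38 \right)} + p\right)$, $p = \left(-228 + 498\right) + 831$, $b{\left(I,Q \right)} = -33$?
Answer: $\frac{4183939}{3} \approx 1.3946 \cdot 10^{6}$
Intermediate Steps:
$p = 1101$ ($p = 270 + 831 = 1101$)
$X = 1395876$ ($X = \left(\left(5 + 24\right) 8 + 1075\right) \left(-33 + 1101\right) = \left(29 \cdot 8 + 1075\right) 1068 = \left(232 + 1075\right) 1068 = 1307 \cdot 1068 = 1395876$)
$t = - \frac{3689}{3}$ ($t = \frac{-2283 - 1406}{3} = \frac{1}{3} \left(-3689\right) = - \frac{3689}{3} \approx -1229.7$)
$k = - \frac{3689}{3} \approx -1229.7$
$X + k = 1395876 - \frac{3689}{3} = \frac{4183939}{3}$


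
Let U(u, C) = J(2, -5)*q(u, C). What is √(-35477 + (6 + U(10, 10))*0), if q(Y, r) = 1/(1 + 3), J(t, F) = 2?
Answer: I*√35477 ≈ 188.35*I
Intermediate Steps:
q(Y, r) = ¼ (q(Y, r) = 1/4 = ¼)
U(u, C) = ½ (U(u, C) = 2*(¼) = ½)
√(-35477 + (6 + U(10, 10))*0) = √(-35477 + (6 + ½)*0) = √(-35477 + (13/2)*0) = √(-35477 + 0) = √(-35477) = I*√35477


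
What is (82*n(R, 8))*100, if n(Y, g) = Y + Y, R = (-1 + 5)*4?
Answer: 262400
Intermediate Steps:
R = 16 (R = 4*4 = 16)
n(Y, g) = 2*Y
(82*n(R, 8))*100 = (82*(2*16))*100 = (82*32)*100 = 2624*100 = 262400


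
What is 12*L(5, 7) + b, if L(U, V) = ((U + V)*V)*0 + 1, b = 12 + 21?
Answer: 45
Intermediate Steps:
b = 33
L(U, V) = 1 (L(U, V) = (V*(U + V))*0 + 1 = 0 + 1 = 1)
12*L(5, 7) + b = 12*1 + 33 = 12 + 33 = 45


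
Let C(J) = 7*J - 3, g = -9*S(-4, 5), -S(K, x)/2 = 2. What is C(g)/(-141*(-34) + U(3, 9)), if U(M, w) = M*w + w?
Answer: 83/1610 ≈ 0.051553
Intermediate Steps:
S(K, x) = -4 (S(K, x) = -2*2 = -4)
U(M, w) = w + M*w
g = 36 (g = -9*(-4) = 36)
C(J) = -3 + 7*J
C(g)/(-141*(-34) + U(3, 9)) = (-3 + 7*36)/(-141*(-34) + 9*(1 + 3)) = (-3 + 252)/(4794 + 9*4) = 249/(4794 + 36) = 249/4830 = 249*(1/4830) = 83/1610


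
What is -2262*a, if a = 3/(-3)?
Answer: 2262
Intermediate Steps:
a = -1 (a = 3*(-⅓) = -1)
-2262*a = -2262*(-1) = 2262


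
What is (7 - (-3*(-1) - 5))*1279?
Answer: 11511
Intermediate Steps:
(7 - (-3*(-1) - 5))*1279 = (7 - (3 - 5))*1279 = (7 - 1*(-2))*1279 = (7 + 2)*1279 = 9*1279 = 11511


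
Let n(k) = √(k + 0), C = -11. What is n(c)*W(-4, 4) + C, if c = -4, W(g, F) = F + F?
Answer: -11 + 16*I ≈ -11.0 + 16.0*I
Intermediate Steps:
W(g, F) = 2*F
n(k) = √k
n(c)*W(-4, 4) + C = √(-4)*(2*4) - 11 = (2*I)*8 - 11 = 16*I - 11 = -11 + 16*I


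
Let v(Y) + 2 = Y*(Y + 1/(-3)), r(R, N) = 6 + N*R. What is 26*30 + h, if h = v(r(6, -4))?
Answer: 1108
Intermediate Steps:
v(Y) = -2 + Y*(-⅓ + Y) (v(Y) = -2 + Y*(Y + 1/(-3)) = -2 + Y*(Y - ⅓) = -2 + Y*(-⅓ + Y))
h = 328 (h = -2 + (6 - 4*6)² - (6 - 4*6)/3 = -2 + (6 - 24)² - (6 - 24)/3 = -2 + (-18)² - ⅓*(-18) = -2 + 324 + 6 = 328)
26*30 + h = 26*30 + 328 = 780 + 328 = 1108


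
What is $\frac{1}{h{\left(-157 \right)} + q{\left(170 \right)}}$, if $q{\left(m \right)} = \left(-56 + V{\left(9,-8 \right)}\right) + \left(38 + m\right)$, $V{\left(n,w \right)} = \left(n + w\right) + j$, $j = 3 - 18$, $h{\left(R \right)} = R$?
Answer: $- \frac{1}{19} \approx -0.052632$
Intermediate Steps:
$j = -15$ ($j = 3 - 18 = -15$)
$V{\left(n,w \right)} = -15 + n + w$ ($V{\left(n,w \right)} = \left(n + w\right) - 15 = -15 + n + w$)
$q{\left(m \right)} = -32 + m$ ($q{\left(m \right)} = \left(-56 - 14\right) + \left(38 + m\right) = -70 + \left(38 + m\right) = -32 + m$)
$\frac{1}{h{\left(-157 \right)} + q{\left(170 \right)}} = \frac{1}{-157 + \left(-32 + 170\right)} = \frac{1}{-157 + 138} = \frac{1}{-19} = - \frac{1}{19}$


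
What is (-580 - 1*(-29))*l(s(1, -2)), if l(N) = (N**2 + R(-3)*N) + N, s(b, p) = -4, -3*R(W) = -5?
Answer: -8816/3 ≈ -2938.7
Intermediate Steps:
R(W) = 5/3 (R(W) = -1/3*(-5) = 5/3)
l(N) = N**2 + 8*N/3 (l(N) = (N**2 + 5*N/3) + N = N**2 + 8*N/3)
(-580 - 1*(-29))*l(s(1, -2)) = (-580 - 1*(-29))*((1/3)*(-4)*(8 + 3*(-4))) = (-580 + 29)*((1/3)*(-4)*(8 - 12)) = -551*(-4)*(-4)/3 = -551*16/3 = -8816/3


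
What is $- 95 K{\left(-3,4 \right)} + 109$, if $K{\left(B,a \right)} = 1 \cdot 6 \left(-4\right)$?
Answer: $2389$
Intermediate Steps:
$K{\left(B,a \right)} = -24$ ($K{\left(B,a \right)} = 6 \left(-4\right) = -24$)
$- 95 K{\left(-3,4 \right)} + 109 = \left(-95\right) \left(-24\right) + 109 = 2280 + 109 = 2389$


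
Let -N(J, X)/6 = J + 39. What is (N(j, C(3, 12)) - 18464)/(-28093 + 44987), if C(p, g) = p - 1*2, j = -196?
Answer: -8761/8447 ≈ -1.0372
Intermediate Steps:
C(p, g) = -2 + p (C(p, g) = p - 2 = -2 + p)
N(J, X) = -234 - 6*J (N(J, X) = -6*(J + 39) = -6*(39 + J) = -234 - 6*J)
(N(j, C(3, 12)) - 18464)/(-28093 + 44987) = ((-234 - 6*(-196)) - 18464)/(-28093 + 44987) = ((-234 + 1176) - 18464)/16894 = (942 - 18464)*(1/16894) = -17522*1/16894 = -8761/8447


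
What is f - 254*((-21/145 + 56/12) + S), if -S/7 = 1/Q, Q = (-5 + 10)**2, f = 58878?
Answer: 125716246/2175 ≈ 57801.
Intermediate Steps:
Q = 25 (Q = 5**2 = 25)
S = -7/25 ≈ -0.28000
f - 254*((-21/145 + 56/12) + S) = 58878 - 254*((-21/145 + 56/12) - 7/25) = 58878 - 254*((-21*1/145 + 56*(1/12)) - 7/25) = 58878 - 254*((-21/145 + 14/3) - 7/25) = 58878 - 254*(1967/435 - 7/25) = 58878 - 254*9226/2175 = 58878 - 1*2343404/2175 = 58878 - 2343404/2175 = 125716246/2175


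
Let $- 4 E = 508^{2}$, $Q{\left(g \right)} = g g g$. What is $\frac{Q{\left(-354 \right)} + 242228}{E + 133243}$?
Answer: $- \frac{44119636}{68727} \approx -641.96$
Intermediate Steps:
$Q{\left(g \right)} = g^{3}$ ($Q{\left(g \right)} = g^{2} g = g^{3}$)
$E = -64516$ ($E = - \frac{508^{2}}{4} = \left(- \frac{1}{4}\right) 258064 = -64516$)
$\frac{Q{\left(-354 \right)} + 242228}{E + 133243} = \frac{\left(-354\right)^{3} + 242228}{-64516 + 133243} = \frac{-44361864 + 242228}{68727} = \left(-44119636\right) \frac{1}{68727} = - \frac{44119636}{68727}$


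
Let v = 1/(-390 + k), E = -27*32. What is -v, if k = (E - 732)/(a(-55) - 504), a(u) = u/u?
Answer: 503/194574 ≈ 0.0025851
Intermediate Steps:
a(u) = 1
E = -864
k = 1596/503 (k = (-864 - 732)/(1 - 504) = -1596/(-503) = -1596*(-1/503) = 1596/503 ≈ 3.1730)
v = -503/194574 (v = 1/(-390 + 1596/503) = 1/(-194574/503) = -503/194574 ≈ -0.0025851)
-v = -1*(-503/194574) = 503/194574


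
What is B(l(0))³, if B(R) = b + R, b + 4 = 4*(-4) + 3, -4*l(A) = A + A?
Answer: -4913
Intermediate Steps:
l(A) = -A/2 (l(A) = -(A + A)/4 = -A/2)
b = -17 (b = -4 + (4*(-4) + 3) = -4 + (-16 + 3) = -4 - 13 = -17)
B(R) = -17 + R
B(l(0))³ = (-17 - ½*0)³ = (-17 + 0)³ = (-17)³ = -4913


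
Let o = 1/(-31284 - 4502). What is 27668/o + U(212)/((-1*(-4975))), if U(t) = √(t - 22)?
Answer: -990127048 + √190/4975 ≈ -9.9013e+8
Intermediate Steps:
U(t) = √(-22 + t)
o = -1/35786 (o = 1/(-35786) = -1/35786 ≈ -2.7944e-5)
27668/o + U(212)/((-1*(-4975))) = 27668/(-1/35786) + √(-22 + 212)/((-1*(-4975))) = 27668*(-35786) + √190/4975 = -990127048 + √190*(1/4975) = -990127048 + √190/4975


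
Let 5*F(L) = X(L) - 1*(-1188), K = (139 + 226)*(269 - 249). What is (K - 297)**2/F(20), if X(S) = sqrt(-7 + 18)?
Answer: 26482684860/128303 - 245210045*sqrt(11)/1411333 ≈ 2.0583e+5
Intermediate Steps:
K = 7300 (K = 365*20 = 7300)
X(S) = sqrt(11)
F(L) = 1188/5 + sqrt(11)/5 (F(L) = (sqrt(11) - 1*(-1188))/5 = (sqrt(11) + 1188)/5 = (1188 + sqrt(11))/5 = 1188/5 + sqrt(11)/5)
(K - 297)**2/F(20) = (7300 - 297)**2/(1188/5 + sqrt(11)/5) = 7003**2/(1188/5 + sqrt(11)/5) = 49042009/(1188/5 + sqrt(11)/5)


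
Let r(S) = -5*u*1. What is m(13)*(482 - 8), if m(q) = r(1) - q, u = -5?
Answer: 5688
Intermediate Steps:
r(S) = 25 (r(S) = -5*(-5)*1 = 25*1 = 25)
m(q) = 25 - q
m(13)*(482 - 8) = (25 - 1*13)*(482 - 8) = (25 - 13)*474 = 12*474 = 5688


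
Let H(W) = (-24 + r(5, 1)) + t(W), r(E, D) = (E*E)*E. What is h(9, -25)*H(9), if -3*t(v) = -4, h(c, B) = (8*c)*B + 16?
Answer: -547688/3 ≈ -1.8256e+5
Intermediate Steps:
h(c, B) = 16 + 8*B*c (h(c, B) = 8*B*c + 16 = 16 + 8*B*c)
r(E, D) = E³ (r(E, D) = E²*E = E³)
t(v) = 4/3 (t(v) = -⅓*(-4) = 4/3)
H(W) = 307/3 (H(W) = (-24 + 5³) + 4/3 = (-24 + 125) + 4/3 = 101 + 4/3 = 307/3)
h(9, -25)*H(9) = (16 + 8*(-25)*9)*(307/3) = (16 - 1800)*(307/3) = -1784*307/3 = -547688/3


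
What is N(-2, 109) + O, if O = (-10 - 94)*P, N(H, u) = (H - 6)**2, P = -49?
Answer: 5160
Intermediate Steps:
N(H, u) = (-6 + H)**2
O = 5096 (O = (-10 - 94)*(-49) = -104*(-49) = 5096)
N(-2, 109) + O = (-6 - 2)**2 + 5096 = (-8)**2 + 5096 = 64 + 5096 = 5160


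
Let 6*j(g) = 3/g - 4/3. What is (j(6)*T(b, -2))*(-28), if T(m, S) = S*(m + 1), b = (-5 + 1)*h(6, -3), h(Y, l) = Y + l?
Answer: 770/9 ≈ 85.556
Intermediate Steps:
j(g) = -2/9 + 1/(2*g) (j(g) = (3/g - 4/3)/6 = (-4/3 + 3/g)/6 = -2/9 + 1/(2*g))
b = -12 (b = (-5 + 1)*(6 - 3) = -4*3 = -12)
T(m, S) = S*(1 + m)
(j(6)*T(b, -2))*(-28) = (((1/18)*(9 - 4*6)/6)*(-2*(1 - 12)))*(-28) = (((1/18)*(⅙)*(9 - 24))*(-2*(-11)))*(-28) = (((1/18)*(⅙)*(-15))*22)*(-28) = -5/36*22*(-28) = -55/18*(-28) = 770/9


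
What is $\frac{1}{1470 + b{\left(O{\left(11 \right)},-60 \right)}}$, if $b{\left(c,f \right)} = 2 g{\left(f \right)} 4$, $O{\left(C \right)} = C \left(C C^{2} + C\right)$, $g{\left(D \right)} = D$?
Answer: $\frac{1}{990} \approx 0.0010101$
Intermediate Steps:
$O{\left(C \right)} = C \left(C + C^{3}\right)$ ($O{\left(C \right)} = C \left(C^{3} + C\right) = C \left(C + C^{3}\right)$)
$b{\left(c,f \right)} = 8 f$ ($b{\left(c,f \right)} = 2 f 4 = 8 f$)
$\frac{1}{1470 + b{\left(O{\left(11 \right)},-60 \right)}} = \frac{1}{1470 + 8 \left(-60\right)} = \frac{1}{1470 - 480} = \frac{1}{990}$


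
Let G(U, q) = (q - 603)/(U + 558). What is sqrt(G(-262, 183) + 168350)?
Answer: sqrt(921876830)/74 ≈ 410.30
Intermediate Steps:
G(U, q) = (-603 + q)/(558 + U)
sqrt(G(-262, 183) + 168350) = sqrt((-603 + 183)/(558 - 262) + 168350) = sqrt(-420/296 + 168350) = sqrt((1/296)*(-420) + 168350) = sqrt(-105/74 + 168350) = sqrt(12457795/74) = sqrt(921876830)/74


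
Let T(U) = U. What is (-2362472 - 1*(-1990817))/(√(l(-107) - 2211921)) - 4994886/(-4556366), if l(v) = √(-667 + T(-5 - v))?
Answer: 2497443/2278183 - 371655/√(-2211921 + I*√565) ≈ 1.0949 + 249.89*I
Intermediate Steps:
l(v) = √(-672 - v) (l(v) = √(-667 + (-5 - v)) = √(-672 - v))
(-2362472 - 1*(-1990817))/(√(l(-107) - 2211921)) - 4994886/(-4556366) = (-2362472 - 1*(-1990817))/(√(√(-672 - 1*(-107)) - 2211921)) - 4994886/(-4556366) = (-2362472 + 1990817)/(√(√(-672 + 107) - 2211921)) - 4994886*(-1/4556366) = -371655/√(√(-565) - 2211921) + 2497443/2278183 = -371655/√(I*√565 - 2211921) + 2497443/2278183 = -371655/√(-2211921 + I*√565) + 2497443/2278183 = 2497443/2278183 - 371655/√(-2211921 + I*√565)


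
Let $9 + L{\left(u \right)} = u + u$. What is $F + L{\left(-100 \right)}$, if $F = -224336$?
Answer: $-224545$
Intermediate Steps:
$L{\left(u \right)} = -9 + 2 u$ ($L{\left(u \right)} = -9 + \left(u + u\right) = -9 + 2 u$)
$F + L{\left(-100 \right)} = -224336 + \left(-9 + 2 \left(-100\right)\right) = -224336 - 209 = -224545$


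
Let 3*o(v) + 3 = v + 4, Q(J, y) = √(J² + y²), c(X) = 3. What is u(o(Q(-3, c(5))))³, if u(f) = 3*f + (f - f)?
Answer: 55 + 63*√2 ≈ 144.10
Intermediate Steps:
o(v) = ⅓ + v/3 (o(v) = -1 + (v + 4)/3 = -1 + (4 + v)/3 = -1 + (4/3 + v/3) = ⅓ + v/3)
u(f) = 3*f (u(f) = 3*f + 0 = 3*f)
u(o(Q(-3, c(5))))³ = (3*(⅓ + √((-3)² + 3²)/3))³ = (3*(⅓ + √(9 + 9)/3))³ = (3*(⅓ + √18/3))³ = (3*(⅓ + (3*√2)/3))³ = (3*(⅓ + √2))³ = (1 + 3*√2)³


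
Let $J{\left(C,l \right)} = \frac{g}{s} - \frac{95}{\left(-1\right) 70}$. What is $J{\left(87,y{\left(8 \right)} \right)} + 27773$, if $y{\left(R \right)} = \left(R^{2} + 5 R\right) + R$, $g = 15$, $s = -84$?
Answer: $\frac{777677}{28} \approx 27774.0$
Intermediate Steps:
$y{\left(R \right)} = R^{2} + 6 R$
$J{\left(C,l \right)} = \frac{33}{28}$ ($J{\left(C,l \right)} = \frac{15}{-84} - \frac{95}{\left(-1\right) 70} = 15 \left(- \frac{1}{84}\right) - \frac{95}{-70} = - \frac{5}{28} - - \frac{19}{14} = - \frac{5}{28} + \frac{19}{14} = \frac{33}{28}$)
$J{\left(87,y{\left(8 \right)} \right)} + 27773 = \frac{33}{28} + 27773 = \frac{777677}{28}$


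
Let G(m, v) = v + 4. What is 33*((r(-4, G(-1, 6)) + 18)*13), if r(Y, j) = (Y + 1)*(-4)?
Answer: 12870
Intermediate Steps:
G(m, v) = 4 + v
r(Y, j) = -4 - 4*Y (r(Y, j) = (1 + Y)*(-4) = -4 - 4*Y)
33*((r(-4, G(-1, 6)) + 18)*13) = 33*(((-4 - 4*(-4)) + 18)*13) = 33*(((-4 + 16) + 18)*13) = 33*((12 + 18)*13) = 33*(30*13) = 33*390 = 12870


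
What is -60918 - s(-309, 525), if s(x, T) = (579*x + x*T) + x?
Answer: 280527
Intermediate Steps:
s(x, T) = 580*x + T*x (s(x, T) = (579*x + T*x) + x = 580*x + T*x)
-60918 - s(-309, 525) = -60918 - (-309)*(580 + 525) = -60918 - (-309)*1105 = -60918 - 1*(-341445) = -60918 + 341445 = 280527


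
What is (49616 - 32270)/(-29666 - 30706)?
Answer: -2891/10062 ≈ -0.28732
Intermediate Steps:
(49616 - 32270)/(-29666 - 30706) = 17346/(-60372) = 17346*(-1/60372) = -2891/10062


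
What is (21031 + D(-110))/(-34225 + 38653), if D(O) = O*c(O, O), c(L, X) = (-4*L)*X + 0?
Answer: 1781677/1476 ≈ 1207.1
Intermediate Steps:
c(L, X) = -4*L*X (c(L, X) = -4*L*X + 0 = -4*L*X)
D(O) = -4*O³ (D(O) = O*(-4*O*O) = O*(-4*O²) = -4*O³)
(21031 + D(-110))/(-34225 + 38653) = (21031 - 4*(-110)³)/(-34225 + 38653) = (21031 - 4*(-1331000))/4428 = (21031 + 5324000)*(1/4428) = 5345031*(1/4428) = 1781677/1476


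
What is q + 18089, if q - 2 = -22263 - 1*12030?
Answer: -16202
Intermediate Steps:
q = -34291 (q = 2 + (-22263 - 1*12030) = 2 + (-22263 - 12030) = 2 - 34293 = -34291)
q + 18089 = -34291 + 18089 = -16202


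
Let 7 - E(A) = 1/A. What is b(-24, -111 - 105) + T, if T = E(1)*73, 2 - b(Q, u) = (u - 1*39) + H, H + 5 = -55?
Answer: 755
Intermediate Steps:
H = -60 (H = -5 - 55 = -60)
E(A) = 7 - 1/A
b(Q, u) = 101 - u (b(Q, u) = 2 - ((u - 1*39) - 60) = 2 - ((u - 39) - 60) = 2 - ((-39 + u) - 60) = 2 - (-99 + u) = 2 + (99 - u) = 101 - u)
T = 438 (T = (7 - 1/1)*73 = (7 - 1*1)*73 = (7 - 1)*73 = 6*73 = 438)
b(-24, -111 - 105) + T = (101 - (-111 - 105)) + 438 = (101 - 1*(-216)) + 438 = (101 + 216) + 438 = 317 + 438 = 755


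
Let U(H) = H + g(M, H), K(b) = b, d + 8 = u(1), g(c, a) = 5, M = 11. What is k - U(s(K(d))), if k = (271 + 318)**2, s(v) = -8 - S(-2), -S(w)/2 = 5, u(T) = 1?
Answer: 346914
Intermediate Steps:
S(w) = -10 (S(w) = -2*5 = -10)
d = -7 (d = -8 + 1 = -7)
s(v) = 2 (s(v) = -8 - 1*(-10) = -8 + 10 = 2)
U(H) = 5 + H (U(H) = H + 5 = 5 + H)
k = 346921 (k = 589**2 = 346921)
k - U(s(K(d))) = 346921 - (5 + 2) = 346921 - 1*7 = 346921 - 7 = 346914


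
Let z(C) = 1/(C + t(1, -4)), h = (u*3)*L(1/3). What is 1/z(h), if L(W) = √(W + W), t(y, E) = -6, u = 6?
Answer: -6 + 6*√6 ≈ 8.6969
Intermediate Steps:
L(W) = √2*√W (L(W) = √(2*W) = √2*√W)
h = 6*√6 (h = (6*3)*(√2*√(1/3)) = 18*(√2*√(⅓)) = 18*(√2*(√3/3)) = 18*(√6/3) = 6*√6 ≈ 14.697)
z(C) = 1/(-6 + C) (z(C) = 1/(C - 6) = 1/(-6 + C))
1/z(h) = 1/(1/(-6 + 6*√6)) = -6 + 6*√6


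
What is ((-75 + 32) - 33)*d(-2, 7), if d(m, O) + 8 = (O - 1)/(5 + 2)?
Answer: 3800/7 ≈ 542.86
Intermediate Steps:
d(m, O) = -57/7 + O/7 (d(m, O) = -8 + (O - 1)/(5 + 2) = -8 + (-1 + O)/7 = -8 + (-1 + O)*(⅐) = -8 + (-⅐ + O/7) = -57/7 + O/7)
((-75 + 32) - 33)*d(-2, 7) = ((-75 + 32) - 33)*(-57/7 + (⅐)*7) = (-43 - 33)*(-57/7 + 1) = -76*(-50/7) = 3800/7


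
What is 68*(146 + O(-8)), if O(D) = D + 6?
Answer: 9792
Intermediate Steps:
O(D) = 6 + D
68*(146 + O(-8)) = 68*(146 + (6 - 8)) = 68*(146 - 2) = 68*144 = 9792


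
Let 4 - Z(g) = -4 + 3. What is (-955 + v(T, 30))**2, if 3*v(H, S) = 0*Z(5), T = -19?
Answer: 912025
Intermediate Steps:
Z(g) = 5 (Z(g) = 4 - (-4 + 3) = 4 - 1*(-1) = 4 + 1 = 5)
v(H, S) = 0 (v(H, S) = (0*5)/3 = (1/3)*0 = 0)
(-955 + v(T, 30))**2 = (-955 + 0)**2 = (-955)**2 = 912025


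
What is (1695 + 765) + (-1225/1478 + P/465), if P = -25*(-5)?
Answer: 338059865/137454 ≈ 2459.4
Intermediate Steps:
P = 125
(1695 + 765) + (-1225/1478 + P/465) = (1695 + 765) + (-1225/1478 + 125/465) = 2460 + (-1225*1/1478 + 125*(1/465)) = 2460 + (-1225/1478 + 25/93) = 2460 - 76975/137454 = 338059865/137454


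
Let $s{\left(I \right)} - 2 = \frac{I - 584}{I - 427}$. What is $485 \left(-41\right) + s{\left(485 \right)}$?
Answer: $- \frac{1153313}{58} \approx -19885.0$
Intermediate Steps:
$s{\left(I \right)} = 2 + \frac{-584 + I}{-427 + I}$ ($s{\left(I \right)} = 2 + \frac{I - 584}{I - 427} = 2 + \frac{-584 + I}{-427 + I}$)
$485 \left(-41\right) + s{\left(485 \right)} = 485 \left(-41\right) + \frac{-1438 + 3 \cdot 485}{-427 + 485} = -19885 + \frac{-1438 + 1455}{58} = -19885 + \frac{1}{58} \cdot 17 = -19885 + \frac{17}{58} = - \frac{1153313}{58}$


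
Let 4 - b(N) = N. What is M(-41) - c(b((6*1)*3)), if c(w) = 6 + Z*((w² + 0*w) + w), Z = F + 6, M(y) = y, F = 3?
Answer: -1685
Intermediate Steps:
b(N) = 4 - N
Z = 9 (Z = 3 + 6 = 9)
c(w) = 6 + 9*w + 9*w² (c(w) = 6 + 9*((w² + 0*w) + w) = 6 + 9*((w² + 0) + w) = 6 + 9*(w² + w) = 6 + 9*(w + w²) = 6 + (9*w + 9*w²) = 6 + 9*w + 9*w²)
M(-41) - c(b((6*1)*3)) = -41 - (6 + 9*(4 - 6*1*3) + 9*(4 - 6*1*3)²) = -41 - (6 + 9*(4 - 6*3) + 9*(4 - 6*3)²) = -41 - (6 + 9*(4 - 1*18) + 9*(4 - 1*18)²) = -41 - (6 + 9*(4 - 18) + 9*(4 - 18)²) = -41 - (6 + 9*(-14) + 9*(-14)²) = -41 - (6 - 126 + 9*196) = -41 - (6 - 126 + 1764) = -41 - 1*1644 = -41 - 1644 = -1685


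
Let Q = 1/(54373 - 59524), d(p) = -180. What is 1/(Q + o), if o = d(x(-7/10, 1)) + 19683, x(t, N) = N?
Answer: 5151/100459952 ≈ 5.1274e-5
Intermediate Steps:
Q = -1/5151 (Q = 1/(-5151) = -1/5151 ≈ -0.00019414)
o = 19503 (o = -180 + 19683 = 19503)
1/(Q + o) = 1/(-1/5151 + 19503) = 1/(100459952/5151) = 5151/100459952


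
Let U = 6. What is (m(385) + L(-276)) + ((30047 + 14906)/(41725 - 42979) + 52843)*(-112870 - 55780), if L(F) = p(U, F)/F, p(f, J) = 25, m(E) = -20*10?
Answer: -171243153542375/19228 ≈ -8.9059e+9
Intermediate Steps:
m(E) = -200
L(F) = 25/F
(m(385) + L(-276)) + ((30047 + 14906)/(41725 - 42979) + 52843)*(-112870 - 55780) = (-200 + 25/(-276)) + ((30047 + 14906)/(41725 - 42979) + 52843)*(-112870 - 55780) = (-200 + 25*(-1/276)) + (44953/(-1254) + 52843)*(-168650) = (-200 - 25/276) + (44953*(-1/1254) + 52843)*(-168650) = -55225/276 + (-44953/1254 + 52843)*(-168650) = -55225/276 + (66220169/1254)*(-168650) = -55225/276 - 5584015750925/627 = -171243153542375/19228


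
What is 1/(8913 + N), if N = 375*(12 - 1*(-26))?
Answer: 1/23163 ≈ 4.3172e-5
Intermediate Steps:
N = 14250 (N = 375*(12 + 26) = 375*38 = 14250)
1/(8913 + N) = 1/(8913 + 14250) = 1/23163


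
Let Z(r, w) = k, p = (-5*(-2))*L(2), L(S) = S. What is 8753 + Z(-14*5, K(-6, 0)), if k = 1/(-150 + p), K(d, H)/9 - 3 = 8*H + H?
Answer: 1137889/130 ≈ 8753.0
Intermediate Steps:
K(d, H) = 27 + 81*H (K(d, H) = 27 + 9*(8*H + H) = 27 + 9*(9*H) = 27 + 81*H)
p = 20 (p = -5*(-2)*2 = 10*2 = 20)
k = -1/130 (k = 1/(-150 + 20) = 1/(-130) = -1/130 ≈ -0.0076923)
Z(r, w) = -1/130
8753 + Z(-14*5, K(-6, 0)) = 8753 - 1/130 = 1137889/130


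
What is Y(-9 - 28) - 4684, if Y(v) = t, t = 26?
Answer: -4658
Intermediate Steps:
Y(v) = 26
Y(-9 - 28) - 4684 = 26 - 4684 = -4658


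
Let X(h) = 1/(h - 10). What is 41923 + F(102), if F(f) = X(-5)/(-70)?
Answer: 44019151/1050 ≈ 41923.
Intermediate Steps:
X(h) = 1/(-10 + h)
F(f) = 1/1050 (F(f) = 1/(-10 - 5*(-70)) = -1/70/(-15) = -1/15*(-1/70) = 1/1050)
41923 + F(102) = 41923 + 1/1050 = 44019151/1050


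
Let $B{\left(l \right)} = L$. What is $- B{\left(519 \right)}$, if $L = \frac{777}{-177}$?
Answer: $\frac{259}{59} \approx 4.3898$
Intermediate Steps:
$L = - \frac{259}{59}$ ($L = 777 \left(- \frac{1}{177}\right) = - \frac{259}{59} \approx -4.3898$)
$B{\left(l \right)} = - \frac{259}{59}$
$- B{\left(519 \right)} = \left(-1\right) \left(- \frac{259}{59}\right) = \frac{259}{59}$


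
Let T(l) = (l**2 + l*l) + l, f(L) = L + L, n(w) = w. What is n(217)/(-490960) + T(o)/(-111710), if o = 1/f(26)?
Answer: -204919891/463441446520 ≈ -0.00044217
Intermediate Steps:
f(L) = 2*L
o = 1/52 (o = 1/(2*26) = 1/52 ≈ 0.019231)
T(l) = l + 2*l**2 (T(l) = (l**2 + l**2) + l = 2*l**2 + l = l + 2*l**2)
n(217)/(-490960) + T(o)/(-111710) = 217/(-490960) + ((1 + 2*(1/52))/52)/(-111710) = 217*(-1/490960) + ((1 + 1/26)/52)*(-1/111710) = -217/490960 + ((1/52)*(27/26))*(-1/111710) = -217/490960 + (27/1352)*(-1/111710) = -217/490960 - 27/151031920 = -204919891/463441446520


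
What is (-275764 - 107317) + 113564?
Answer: -269517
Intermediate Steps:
(-275764 - 107317) + 113564 = -383081 + 113564 = -269517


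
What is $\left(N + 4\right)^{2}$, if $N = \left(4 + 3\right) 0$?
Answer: $16$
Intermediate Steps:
$N = 0$ ($N = 7 \cdot 0 = 0$)
$\left(N + 4\right)^{2} = \left(0 + 4\right)^{2} = 4^{2} = 16$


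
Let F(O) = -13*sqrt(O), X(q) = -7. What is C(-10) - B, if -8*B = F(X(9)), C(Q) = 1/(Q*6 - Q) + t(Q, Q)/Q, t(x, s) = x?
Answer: 49/50 - 13*I*sqrt(7)/8 ≈ 0.98 - 4.2993*I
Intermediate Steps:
C(Q) = 1 + 1/(5*Q) (C(Q) = 1/(Q*6 - Q) + Q/Q = 1/(6*Q - Q) + 1 = 1/(5*Q) + 1 = 1 + 1/(5*Q))
B = 13*I*sqrt(7)/8 (B = -(-13)*sqrt(-7)/8 = -(-13)*I*sqrt(7)/8 = 13*I*sqrt(7)/8 ≈ 4.2993*I)
C(-10) - B = (1/5 - 10)/(-10) - 13*I*sqrt(7)/8 = -1/10*(-49/5) - 13*I*sqrt(7)/8 = 49/50 - 13*I*sqrt(7)/8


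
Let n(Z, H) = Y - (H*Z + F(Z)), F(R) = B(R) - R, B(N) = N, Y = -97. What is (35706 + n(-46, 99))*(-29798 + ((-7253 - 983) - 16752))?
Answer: -2200370118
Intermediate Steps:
F(R) = 0 (F(R) = R - R = 0)
n(Z, H) = -97 - H*Z (n(Z, H) = -97 - (H*Z + 0) = -97 - H*Z)
(35706 + n(-46, 99))*(-29798 + ((-7253 - 983) - 16752)) = (35706 + (-97 - 1*99*(-46)))*(-29798 + ((-7253 - 983) - 16752)) = (35706 + (-97 + 4554))*(-29798 + (-8236 - 16752)) = (35706 + 4457)*(-29798 - 24988) = 40163*(-54786) = -2200370118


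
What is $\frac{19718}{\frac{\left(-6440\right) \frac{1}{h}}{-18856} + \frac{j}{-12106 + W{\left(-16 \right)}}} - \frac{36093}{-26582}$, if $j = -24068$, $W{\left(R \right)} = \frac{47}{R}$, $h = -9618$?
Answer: $\frac{9967089271143754047}{1004551613411906} \approx 9921.9$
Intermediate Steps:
$\frac{19718}{\frac{\left(-6440\right) \frac{1}{h}}{-18856} + \frac{j}{-12106 + W{\left(-16 \right)}}} - \frac{36093}{-26582} = \frac{19718}{\frac{\left(-6440\right) \frac{1}{-9618}}{-18856} - \frac{24068}{-12106 + \frac{47}{-16}}} - \frac{36093}{-26582} = \frac{19718}{\left(-6440\right) \left(- \frac{1}{9618}\right) \left(- \frac{1}{18856}\right) - \frac{24068}{-12106 + 47 \left(- \frac{1}{16}\right)}} - - \frac{36093}{26582} = \frac{19718}{\frac{460}{687} \left(- \frac{1}{18856}\right) - \frac{24068}{-12106 - \frac{47}{16}}} + \frac{36093}{26582} = \frac{19718}{- \frac{115}{3238518} - \frac{24068}{- \frac{193743}{16}}} + \frac{36093}{26582} = \frac{19718}{- \frac{115}{3238518} - - \frac{35008}{17613}} + \frac{36093}{26582} = \frac{19718}{- \frac{115}{3238518} + \frac{35008}{17613}} + \frac{36093}{26582} = \frac{19718}{\frac{37790670883}{19013339178}} + \frac{36093}{26582} = 19718 \cdot \frac{19013339178}{37790670883} + \frac{36093}{26582} = \frac{374905021911804}{37790670883} + \frac{36093}{26582} = \frac{9967089271143754047}{1004551613411906}$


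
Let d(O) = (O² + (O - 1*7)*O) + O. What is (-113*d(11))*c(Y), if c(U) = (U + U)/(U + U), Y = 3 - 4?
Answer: -19888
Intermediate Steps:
Y = -1
c(U) = 1 (c(U) = (2*U)/((2*U)) = (2*U)*(1/(2*U)) = 1)
d(O) = O + O² + O*(-7 + O) (d(O) = (O² + (O - 7)*O) + O = (O² + (-7 + O)*O) + O = (O² + O*(-7 + O)) + O = O + O² + O*(-7 + O))
(-113*d(11))*c(Y) = -226*11*(-3 + 11)*1 = -226*11*8*1 = -113*176*1 = -19888*1 = -19888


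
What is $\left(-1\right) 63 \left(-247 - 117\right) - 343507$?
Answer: $-320575$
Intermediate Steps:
$\left(-1\right) 63 \left(-247 - 117\right) - 343507 = \left(-63\right) \left(-364\right) - 343507 = 22932 - 343507 = -320575$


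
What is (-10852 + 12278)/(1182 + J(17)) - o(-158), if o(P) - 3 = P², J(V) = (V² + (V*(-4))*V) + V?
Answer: -4143809/166 ≈ -24963.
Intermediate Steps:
J(V) = V - 3*V² (J(V) = (V² + (-4*V)*V) + V = (V² - 4*V²) + V = -3*V² + V = V - 3*V²)
o(P) = 3 + P²
(-10852 + 12278)/(1182 + J(17)) - o(-158) = (-10852 + 12278)/(1182 + 17*(1 - 3*17)) - (3 + (-158)²) = 1426/(1182 + 17*(1 - 51)) - (3 + 24964) = 1426/(1182 + 17*(-50)) - 1*24967 = 1426/(1182 - 850) - 24967 = 1426/332 - 24967 = 1426*(1/332) - 24967 = 713/166 - 24967 = -4143809/166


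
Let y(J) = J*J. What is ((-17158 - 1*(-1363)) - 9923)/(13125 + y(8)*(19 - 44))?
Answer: -25718/11525 ≈ -2.2315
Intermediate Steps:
y(J) = J**2
((-17158 - 1*(-1363)) - 9923)/(13125 + y(8)*(19 - 44)) = ((-17158 - 1*(-1363)) - 9923)/(13125 + 8**2*(19 - 44)) = ((-17158 + 1363) - 9923)/(13125 + 64*(-25)) = (-15795 - 9923)/(13125 - 1600) = -25718/11525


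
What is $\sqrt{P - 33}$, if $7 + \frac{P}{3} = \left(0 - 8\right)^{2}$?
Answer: $\sqrt{138} \approx 11.747$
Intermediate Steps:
$P = 171$ ($P = -21 + 3 \left(0 - 8\right)^{2} = -21 + 3 \left(-8\right)^{2} = -21 + 3 \cdot 64 = -21 + 192 = 171$)
$\sqrt{P - 33} = \sqrt{171 - 33} = \sqrt{138}$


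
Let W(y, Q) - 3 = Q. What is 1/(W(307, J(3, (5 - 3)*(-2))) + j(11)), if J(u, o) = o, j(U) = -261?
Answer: -1/262 ≈ -0.0038168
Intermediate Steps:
W(y, Q) = 3 + Q
1/(W(307, J(3, (5 - 3)*(-2))) + j(11)) = 1/((3 + (5 - 3)*(-2)) - 261) = 1/((3 + 2*(-2)) - 261) = 1/((3 - 4) - 261) = 1/(-1 - 261) = 1/(-262) = -1/262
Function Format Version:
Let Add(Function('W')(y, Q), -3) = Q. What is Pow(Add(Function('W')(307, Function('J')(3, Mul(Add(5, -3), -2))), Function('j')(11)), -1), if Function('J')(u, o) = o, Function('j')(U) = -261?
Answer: Rational(-1, 262) ≈ -0.0038168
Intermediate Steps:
Function('W')(y, Q) = Add(3, Q)
Pow(Add(Function('W')(307, Function('J')(3, Mul(Add(5, -3), -2))), Function('j')(11)), -1) = Pow(Add(Add(3, Mul(Add(5, -3), -2)), -261), -1) = Pow(Add(Add(3, Mul(2, -2)), -261), -1) = Pow(Add(Add(3, -4), -261), -1) = Pow(Add(-1, -261), -1) = Pow(-262, -1) = Rational(-1, 262)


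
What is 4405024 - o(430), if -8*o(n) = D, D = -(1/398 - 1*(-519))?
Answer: 14025389853/3184 ≈ 4.4050e+6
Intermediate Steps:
D = -206563/398 (D = -(1/398 + 519) = -1*206563/398 = -206563/398 ≈ -519.00)
o(n) = 206563/3184 (o(n) = -1/8*(-206563/398) = 206563/3184)
4405024 - o(430) = 4405024 - 1*206563/3184 = 4405024 - 206563/3184 = 14025389853/3184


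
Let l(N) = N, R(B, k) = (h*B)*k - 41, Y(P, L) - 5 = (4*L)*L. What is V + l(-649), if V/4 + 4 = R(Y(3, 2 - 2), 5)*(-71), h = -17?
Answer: 131679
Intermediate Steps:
Y(P, L) = 5 + 4*L² (Y(P, L) = 5 + (4*L)*L = 5 + 4*L²)
R(B, k) = -41 - 17*B*k (R(B, k) = (-17*B)*k - 41 = -17*B*k - 41 = -41 - 17*B*k)
V = 132328 (V = -16 + 4*((-41 - 17*(5 + 4*(2 - 2)²)*5)*(-71)) = -16 + 4*((-41 - 17*(5 + 4*0²)*5)*(-71)) = -16 + 4*((-41 - 17*(5 + 4*0)*5)*(-71)) = -16 + 4*((-41 - 17*(5 + 0)*5)*(-71)) = -16 + 4*((-41 - 17*5*5)*(-71)) = -16 + 4*((-41 - 425)*(-71)) = -16 + 4*(-466*(-71)) = -16 + 4*33086 = -16 + 132344 = 132328)
V + l(-649) = 132328 - 649 = 131679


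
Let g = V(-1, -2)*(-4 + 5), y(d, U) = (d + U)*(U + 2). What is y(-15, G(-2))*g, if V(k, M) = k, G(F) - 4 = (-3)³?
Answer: -798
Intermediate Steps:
G(F) = -23 (G(F) = 4 + (-3)³ = 4 - 27 = -23)
y(d, U) = (2 + U)*(U + d) (y(d, U) = (U + d)*(2 + U) = (2 + U)*(U + d))
g = -1 (g = -(-4 + 5) = -1*1 = -1)
y(-15, G(-2))*g = ((-23)² + 2*(-23) + 2*(-15) - 23*(-15))*(-1) = (529 - 46 - 30 + 345)*(-1) = 798*(-1) = -798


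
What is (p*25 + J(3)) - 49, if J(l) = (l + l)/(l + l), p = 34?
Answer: 802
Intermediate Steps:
J(l) = 1 (J(l) = (2*l)/((2*l)) = (2*l)*(1/(2*l)) = 1)
(p*25 + J(3)) - 49 = (34*25 + 1) - 49 = (850 + 1) - 49 = 851 - 49 = 802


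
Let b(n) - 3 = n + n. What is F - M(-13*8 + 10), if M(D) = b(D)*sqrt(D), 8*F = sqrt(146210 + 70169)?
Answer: sqrt(216379)/8 + 185*I*sqrt(94) ≈ 58.146 + 1793.6*I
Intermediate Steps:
b(n) = 3 + 2*n (b(n) = 3 + (n + n) = 3 + 2*n)
F = sqrt(216379)/8 (F = sqrt(146210 + 70169)/8 = sqrt(216379)/8 ≈ 58.146)
M(D) = sqrt(D)*(3 + 2*D) (M(D) = (3 + 2*D)*sqrt(D) = sqrt(D)*(3 + 2*D))
F - M(-13*8 + 10) = sqrt(216379)/8 - sqrt(-13*8 + 10)*(3 + 2*(-13*8 + 10)) = sqrt(216379)/8 - sqrt(-104 + 10)*(3 + 2*(-104 + 10)) = sqrt(216379)/8 - sqrt(-94)*(3 + 2*(-94)) = sqrt(216379)/8 - I*sqrt(94)*(3 - 188) = sqrt(216379)/8 - I*sqrt(94)*(-185) = sqrt(216379)/8 - (-185)*I*sqrt(94) = sqrt(216379)/8 + 185*I*sqrt(94)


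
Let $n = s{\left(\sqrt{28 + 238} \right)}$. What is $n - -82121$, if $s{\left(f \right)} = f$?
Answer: $82121 + \sqrt{266} \approx 82137.0$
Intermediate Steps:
$n = \sqrt{266}$ ($n = \sqrt{28 + 238} = \sqrt{266} \approx 16.31$)
$n - -82121 = \sqrt{266} - -82121 = \sqrt{266} + 82121 = 82121 + \sqrt{266}$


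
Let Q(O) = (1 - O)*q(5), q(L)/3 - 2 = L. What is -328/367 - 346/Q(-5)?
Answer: -84155/23121 ≈ -3.6398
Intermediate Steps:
q(L) = 6 + 3*L
Q(O) = 21 - 21*O (Q(O) = (1 - O)*(6 + 3*5) = (1 - O)*(6 + 15) = (1 - O)*21 = 21 - 21*O)
-328/367 - 346/Q(-5) = -328/367 - 346/(21 - 21*(-5)) = -328*1/367 - 346/(21 + 105) = -328/367 - 346/126 = -328/367 - 346*1/126 = -328/367 - 173/63 = -84155/23121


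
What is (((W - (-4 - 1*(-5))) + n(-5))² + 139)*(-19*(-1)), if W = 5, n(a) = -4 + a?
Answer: 3116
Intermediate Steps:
(((W - (-4 - 1*(-5))) + n(-5))² + 139)*(-19*(-1)) = (((5 - (-4 - 1*(-5))) + (-4 - 5))² + 139)*(-19*(-1)) = (((5 - (-4 + 5)) - 9)² + 139)*19 = (((5 - 1*1) - 9)² + 139)*19 = (((5 - 1) - 9)² + 139)*19 = ((4 - 9)² + 139)*19 = ((-5)² + 139)*19 = (25 + 139)*19 = 164*19 = 3116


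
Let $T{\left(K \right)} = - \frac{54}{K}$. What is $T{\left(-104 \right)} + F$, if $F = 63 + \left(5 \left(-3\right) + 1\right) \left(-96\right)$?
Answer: $\frac{73191}{52} \approx 1407.5$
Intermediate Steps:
$F = 1407$ ($F = 63 + \left(-15 + 1\right) \left(-96\right) = 63 - -1344 = 63 + 1344 = 1407$)
$T{\left(-104 \right)} + F = - \frac{54}{-104} + 1407 = \left(-54\right) \left(- \frac{1}{104}\right) + 1407 = \frac{27}{52} + 1407 = \frac{73191}{52}$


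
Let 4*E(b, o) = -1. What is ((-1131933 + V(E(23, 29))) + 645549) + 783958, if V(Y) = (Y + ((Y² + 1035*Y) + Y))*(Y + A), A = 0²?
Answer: 19048883/64 ≈ 2.9764e+5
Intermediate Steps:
E(b, o) = -¼ (E(b, o) = (¼)*(-1) = -¼)
A = 0
V(Y) = Y*(Y² + 1037*Y) (V(Y) = (Y + ((Y² + 1035*Y) + Y))*(Y + 0) = (Y + (Y² + 1036*Y))*Y = (Y² + 1037*Y)*Y = Y*(Y² + 1037*Y))
((-1131933 + V(E(23, 29))) + 645549) + 783958 = ((-1131933 + (-¼)²*(1037 - ¼)) + 645549) + 783958 = ((-1131933 + (1/16)*(4147/4)) + 645549) + 783958 = ((-1131933 + 4147/64) + 645549) + 783958 = (-72439565/64 + 645549) + 783958 = -31124429/64 + 783958 = 19048883/64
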